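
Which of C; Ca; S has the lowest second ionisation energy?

The second ionization energy removes an electron from the +1 ion. For each element: C⁺ still has 3 valence electrons; Ca⁺ still has 1 valence electron; S⁺ still has 5 valence electrons.
All are still removing valence electrons, so compare the +1 ions as you would atoms: IE_2 generally rises across a period (higher Z_eff) and falls down a group (larger shell), subject to the usual subshell exceptions.
Valence configurations: C⁺ [He]2s²2p¹, Ca⁺ [Ar]4s¹, S⁺ [Ne]3s²3p³.
Approximate IE_2 values (kJ/mol): C 2353, Ca 1145, S 2252.
Hence IE_2: Ca < S < C.

Ca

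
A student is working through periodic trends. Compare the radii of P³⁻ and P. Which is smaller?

Forming P³⁻ adds 3 electrons to P. More electron–electron repulsion in the same shell, with unchanged nuclear charge, lets the cloud expand.
An anion is larger than its parent atom: P³⁻ > P.

P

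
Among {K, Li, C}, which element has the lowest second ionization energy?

Consider each +1 ion: K⁺ is the bare [Ar] core; Li⁺ is the bare [He] core; C⁺ still has 3 valence electrons.
Pulling an electron out of a noble-gas core costs far more than removing a remaining valence electron, so K and Li sit at the high end of IE_2.
The numbers (kJ/mol): K 3052, Li 7298, C 2353.
Overall IE_2 order: C < K < Li.

C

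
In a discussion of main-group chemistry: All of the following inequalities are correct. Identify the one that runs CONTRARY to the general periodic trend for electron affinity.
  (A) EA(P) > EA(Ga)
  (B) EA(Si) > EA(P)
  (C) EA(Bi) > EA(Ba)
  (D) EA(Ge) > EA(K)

(B)

The general trend: electron affinity increases across a period and decreases down a group.
(A) P (period 3, group 15) vs Ga (period 4, group 13): the stated order agrees with the simple trend.
(B) Si (period 3, group 14) vs P (period 3, group 15): the stated order contradicts the simple trend.
(C) Bi (period 6, group 15) vs Ba (period 6, group 2): the stated order agrees with the simple trend.
(D) Ge (period 4, group 14) vs K (period 4, group 1): the stated order agrees with the simple trend.
The exception is (B): adding an electron to P's half-filled 3p³ is unfavourable, so Si (3p²) has the more exothermic EA.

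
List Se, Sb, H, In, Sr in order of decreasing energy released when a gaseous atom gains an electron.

Se, Sb, H, In, Sr

H is in period 1, group 1; Se is in period 4, group 16; Sr is in period 5, group 2; In is in period 5, group 13; Sb is in period 5, group 15.
Atoms with high Z_eff and room in the valence shell (especially the halogens) have the most exothermic electron affinities.
Here both period and group differ, so the two effects have to be weighed against each other.
In > Sr: both are in period 5; the period trend gives In the larger value.
H > In: the two effects oppose for this pair; the down-group effect wins (73 vs 29 kJ/mol).
Sb > H: period and group pull opposite ways; the across-period shift dominates (103 vs 73 kJ/mol).
Se > Sb: relative to Sb, both the across-period and down-group shifts push Se's electron affinity up.
For reference (kJ/mol): H 73, Se 195, Sr 5, In 29, Sb 103.
So from highest to lowest: Se > Sb > H > In > Sr.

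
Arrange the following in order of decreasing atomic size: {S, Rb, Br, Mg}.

Rb, Mg, Br, S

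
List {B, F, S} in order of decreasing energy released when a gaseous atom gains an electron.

B is in period 2, group 13; F is in period 2, group 17; S is in period 3, group 16.
EA tends to increase across a period and decrease down a group, though the pattern is less regular than for IE or radius.
These span different periods and groups, so the two trends combine.
S > B: period and group pull opposite ways; the across-period shift dominates (200 vs 27 kJ/mol).
F > S: relative to S, both the across-period and down-group shifts push F's electron affinity up.
Tabulated electron affinity (kJ/mol): B 27, F 328, S 200.
So from highest to lowest: F > S > B.

F > S > B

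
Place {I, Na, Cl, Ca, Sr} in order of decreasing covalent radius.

Na is in period 3, group 1; Cl is in period 3, group 17; Ca is in period 4, group 2; Sr is in period 5, group 2; I is in period 5, group 17.
Atomic radius shrinks across a period as nuclear charge pulls the same shell inward, and grows down a group as new shells are added.
Here both period and group differ, so the two effects have to be weighed against each other.
I > Cl: I sits below Cl in group 17, so the down-group effect alone puts I larger.
Na > I: the two effects oppose for this pair; the across-period effect wins (155 vs 133 pm).
Ca > Na: the two effects oppose for this pair; the down-group effect wins (171 vs 155 pm).
Sr > Ca: Sr sits below Ca in group 2, so the down-group effect alone puts Sr larger.
Tabulated atomic radius (pm): Na 155, Cl 99, Ca 171, Sr 185, I 133.
So from largest to smallest: Sr > Ca > Na > I > Cl.

Sr, Ca, Na, I, Cl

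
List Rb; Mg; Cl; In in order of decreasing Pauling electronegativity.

Cl > In > Mg > Rb

Mg is in period 3, group 2; Cl is in period 3, group 17; Rb is in period 5, group 1; In is in period 5, group 13.
Smaller atoms with higher effective nuclear charge are more electronegative.
These span different periods and groups, so the two trends combine.
Mg > Rb: relative to Rb, both the across-period and down-group shifts push Mg's electronegativity up.
In > Mg: period and group pull opposite ways; the across-period shift dominates (1.78 vs 1.31).
Cl > In: both effects reinforce here, so Cl is clearly the higher of the two.
Tabulated electronegativity (Pauling): Mg 1.31, Cl 3.16, Rb 0.82, In 1.78.
So from highest to lowest: Cl > In > Mg > Rb.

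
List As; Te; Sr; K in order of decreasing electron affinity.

Te > As > K > Sr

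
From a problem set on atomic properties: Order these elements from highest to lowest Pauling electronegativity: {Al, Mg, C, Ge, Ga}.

C, Ge, Ga, Al, Mg

C is in period 2, group 14; Mg is in period 3, group 2; Al is in period 3, group 13; Ga is in period 4, group 13; Ge is in period 4, group 14.
Electronegativity increases across a period and decreases down a group, tracking effective nuclear charge and atomic size.
Here both period and group differ, so the two effects have to be weighed against each other.
Al > Mg: Al lies to the right of Mg in period 3, so the across-period effect alone puts Al higher.
Ga > Al: this pair runs against the simple trend — see the exception note.
Ge > Ga: both are in period 4; the period trend gives Ge the larger value.
C > Ge: C sits above Ge in group 14, so the down-group effect alone puts C higher.
Note the exception: Ga has a higher electronegativity than Al, contrary to the simple trend — poor shielding by filled d (and f) subshells raises the heavier element's effective nuclear charge more than the simple down-group trend predicts.
For reference (Pauling): C 2.55, Mg 1.31, Al 1.61, Ga 1.81, Ge 2.01.
So from highest to lowest: C > Ge > Ga > Al > Mg.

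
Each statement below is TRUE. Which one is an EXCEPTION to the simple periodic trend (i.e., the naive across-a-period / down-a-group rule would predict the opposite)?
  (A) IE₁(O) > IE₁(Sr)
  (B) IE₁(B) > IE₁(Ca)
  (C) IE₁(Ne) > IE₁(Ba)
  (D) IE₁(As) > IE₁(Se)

The general trend: first ionization energy increases across a period and decreases down a group.
(A) O (period 2, group 16) vs Sr (period 5, group 2): the stated order agrees with the simple trend.
(B) B (period 2, group 13) vs Ca (period 4, group 2): the stated order agrees with the simple trend.
(C) Ne (period 2, group 18) vs Ba (period 6, group 2): the stated order agrees with the simple trend.
(D) As (period 4, group 15) vs Se (period 4, group 16): the stated order contradicts the simple trend.
The exception is (D): Se (4p⁴) ionizes more easily than half-filled As (4p³).

(D)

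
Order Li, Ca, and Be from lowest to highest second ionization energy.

Ca < Be < Li

IE_2 is the cost of taking one more electron from the +1 cation: Li⁺ is the bare [He] core; Ca⁺ still has 1 valence electron; Be⁺ still has 1 valence electron.
Breaking into a closed-shell core is much more expensive than removing a leftover valence electron — Li has the largest IE_2 here.
Valence configurations: Ca⁺ [Ar]4s¹, Be⁺ [He]2s¹.
The numbers (kJ/mol): Li 7298, Ca 1145, Be 1757.
Putting it together, IE_2: Ca < Be < Li.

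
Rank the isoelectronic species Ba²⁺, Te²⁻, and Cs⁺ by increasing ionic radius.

All of these have 54 electrons, so size is governed by nuclear charge alone: the more protons, the stronger the pull on the same electron cloud, and the smaller the ion.
Nuclear charges: Ba²⁺ (Z=56), Cs⁺ (Z=55), Te²⁻ (Z=52).
Smallest to largest: Ba²⁺ < Cs⁺ < Te²⁻.

Ba²⁺ < Cs⁺ < Te²⁻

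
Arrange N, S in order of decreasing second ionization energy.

The second ionization energy removes an electron from the +1 ion. For each element: N⁺ still has 4 valence electrons; S⁺ still has 5 valence electrons.
All are still removing valence electrons, so compare the +1 ions as you would atoms: IE_2 generally rises across a period (higher Z_eff) and falls down a group (larger shell), subject to the usual subshell exceptions.
Valence configurations: N⁺ [He]2s²2p², S⁺ [Ne]3s²3p³.
The numbers (kJ/mol): N 2856, S 2252.
So the second ionization energies run S < N.

N > S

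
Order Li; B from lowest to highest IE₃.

After 2 electrons have been removed, what remains? Li²⁺ is already 1 electron into the core; B²⁺ still has 1 valence electron.
Breaking into a closed-shell core is much more expensive than removing a leftover valence electron — Li has the largest IE_3 here.
The numbers (kJ/mol): Li 11815, B 3660.
So the third ionization energies run B < Li.

B < Li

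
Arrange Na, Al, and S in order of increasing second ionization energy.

Consider each +1 ion: Na⁺ is the bare [Ne] core; Al⁺ still has 2 valence electrons; S⁺ still has 5 valence electrons.
Core electrons are held far more tightly than valence electrons, so Na tops the IE_2 order.
Valence configurations: Al⁺ [Ne]3s², S⁺ [Ne]3s²3p³.
Approximate IE_2 values (kJ/mol): Na 4562, Al 1817, S 2252.
So the second ionization energies run Al < S < Na.

Al < S < Na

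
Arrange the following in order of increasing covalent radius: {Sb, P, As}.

P < As < Sb

Moving right in a period, electrons are added to the same shell under a stronger nuclear pull, so atoms get smaller; moving down, a new shell is opened and atoms get larger.
All are in group 15, so atomic radius increases down the group.
So from smallest to largest: P < As < Sb.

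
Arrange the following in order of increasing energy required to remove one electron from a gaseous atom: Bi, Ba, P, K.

K, Ba, Bi, P

P is in period 3, group 15; K is in period 4, group 1; Ba is in period 6, group 2; Bi is in period 6, group 15.
First ionization energy rises across a period (greater Z_eff holds electrons more tightly) and falls down a group (valence electrons are farther from the nucleus).
These span different periods and groups, so the two trends combine.
Ba > K: the two effects oppose for this pair; the across-period effect wins (503 vs 419 kJ/mol).
Bi > Ba: both are in period 6; the period trend gives Bi the larger value.
P > Bi: P sits above Bi in group 15, so the down-group effect alone puts P higher.
Approximate values (kJ/mol): P 1012, K 419, Ba 503, Bi 703.
So from lowest to highest: K < Ba < Bi < P.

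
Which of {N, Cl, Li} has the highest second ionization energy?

Li

Consider each +1 ion: N⁺ still has 4 valence electrons; Cl⁺ still has 6 valence electrons; Li⁺ is the bare [He] core.
Breaking into a closed-shell core is much more expensive than removing a leftover valence electron — Li has the largest IE_2 here.
Valence configurations: N⁺ [He]2s²2p², Cl⁺ [Ne]3s²3p⁴.
Tabulated IE_2 (kJ/mol): N 2856, Cl 2298, Li 7298.
Hence IE_2: Cl < N < Li.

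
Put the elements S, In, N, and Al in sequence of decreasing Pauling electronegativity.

N is in period 2, group 15; Al is in period 3, group 13; S is in period 3, group 16; In is in period 5, group 13.
Atoms toward the upper right of the periodic table pull bonding electrons most strongly.
Here both period and group differ, so the two effects have to be weighed against each other.
In > Al: this pair runs against the simple trend — see the exception note.
S > In: relative to In, both the across-period and down-group shifts push S's electronegativity up.
N > S: period and group pull opposite ways; the down-group shift dominates (3.04 vs 2.58).
Note the exception: In has a higher electronegativity than Al, contrary to the simple trend — poor shielding by filled d (and f) subshells raises the heavier element's effective nuclear charge more than the simple down-group trend predicts.
Tabulated electronegativity (Pauling): N 3.04, Al 1.61, S 2.58, In 1.78.
So from highest to lowest: N > S > In > Al.

N > S > In > Al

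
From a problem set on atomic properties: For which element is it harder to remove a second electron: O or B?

IE_2 is the cost of taking one more electron from the +1 cation: O⁺ still has 5 valence electrons; B⁺ still has 2 valence electrons.
All are still removing valence electrons, so compare the +1 ions as you would atoms: IE_2 generally rises across a period (higher Z_eff) and falls down a group (larger shell), subject to the usual subshell exceptions.
Valence configurations: O⁺ [He]2s²2p³, B⁺ [He]2s².
The numbers (kJ/mol): O 3388, B 2427.
Overall IE_2 order: B < O.

O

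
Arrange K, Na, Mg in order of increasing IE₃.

The third ionization energy removes an electron from the +2 ion. For each element: K²⁺ is already 1 electron into the core; Na²⁺ is already 1 electron into the core; Mg²⁺ is the bare [Ne] core.
All of these are removing an electron from a noble-gas core or deeper; the smaller core (lower principal quantum number) is held far more tightly, and within a period the higher nuclear charge binds the same core more tightly.
Approximate IE_3 values (kJ/mol): K 4420, Na 6910, Mg 7733.
Hence IE_3: K < Na < Mg.

K, Na, Mg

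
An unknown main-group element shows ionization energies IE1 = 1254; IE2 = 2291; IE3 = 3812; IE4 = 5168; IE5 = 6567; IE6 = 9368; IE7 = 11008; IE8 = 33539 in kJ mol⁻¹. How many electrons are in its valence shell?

Look for the largest jump between consecutive ionization energies: IE8/IE7 ≈ 3.0, far larger than any earlier ratio.
That jump marks the point where a core electron is being removed. So the atom has 7 valence electrons.

7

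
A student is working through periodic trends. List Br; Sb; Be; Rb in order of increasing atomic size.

Be < Br < Sb < Rb

Be is in period 2, group 2; Br is in period 4, group 17; Rb is in period 5, group 1; Sb is in period 5, group 15.
Radius decreases left→right (rising Z_eff, same n) and increases top→bottom (higher n).
These span different periods and groups, so the two trends combine.
Br > Be: period and group pull opposite ways; the down-group shift dominates (114 vs 102 pm).
Sb > Br: relative to Br, both the across-period and down-group shifts push Sb's atomic radius up.
Rb > Sb: both are in period 5; the period trend gives Rb the larger value.
For reference (pm): Be 102, Br 114, Rb 210, Sb 140.
So from smallest to largest: Be < Br < Sb < Rb.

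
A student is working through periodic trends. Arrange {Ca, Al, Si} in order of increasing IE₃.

Consider each +2 ion: Ca²⁺ is the bare [Ar] core; Al²⁺ still has 1 valence electron; Si²⁺ still has 2 valence electrons.
Breaking into a closed-shell core is much more expensive than removing a leftover valence electron — Ca has the largest IE_3 here.
Valence configurations: Al²⁺ [Ne]3s¹, Si²⁺ [Ne]3s².
Tabulated IE_3 (kJ/mol): Ca 4912, Al 2745, Si 3232.
Putting it together, IE_3: Al < Si < Ca.

Al < Si < Ca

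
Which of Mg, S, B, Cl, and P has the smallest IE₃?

P

After 2 electrons have been removed, what remains? Mg²⁺ is the bare [Ne] core; S²⁺ still has 4 valence electrons; B²⁺ still has 1 valence electron; Cl²⁺ still has 5 valence electrons; P²⁺ still has 3 valence electrons.
Core electrons are held far more tightly than valence electrons, so Mg tops the IE_3 order.
Valence configurations: S²⁺ [Ne]3s²3p², B²⁺ [He]2s¹, Cl²⁺ [Ne]3s²3p³, P²⁺ [Ne]3s²3p¹.
Tabulated IE_3 (kJ/mol): Mg 7733, S 3357, B 3660, Cl 3822, P 2914.
Overall IE_3 order: P < S < B < Cl < Mg.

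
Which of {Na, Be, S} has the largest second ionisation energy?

IE_2 is the cost of taking one more electron from the +1 cation: Na⁺ is the bare [Ne] core; Be⁺ still has 1 valence electron; S⁺ still has 5 valence electrons.
Pulling an electron out of a noble-gas core costs far more than removing a remaining valence electron, so Na sits at the high end of IE_2.
Valence configurations: Be⁺ [He]2s¹, S⁺ [Ne]3s²3p³.
Tabulated IE_2 (kJ/mol): Na 4562, Be 1757, S 2252.
Overall IE_2 order: Be < S < Na.

Na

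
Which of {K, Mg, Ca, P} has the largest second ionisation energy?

The second ionization energy removes an electron from the +1 ion. For each element: K⁺ is the bare [Ar] core; Mg⁺ still has 1 valence electron; Ca⁺ still has 1 valence electron; P⁺ still has 4 valence electrons.
Core electrons are held far more tightly than valence electrons, so K tops the IE_2 order.
Valence configurations: Mg⁺ [Ne]3s¹, Ca⁺ [Ar]4s¹, P⁺ [Ne]3s²3p².
Tabulated IE_2 (kJ/mol): K 3052, Mg 1451, Ca 1145, P 1907.
Overall IE_2 order: Ca < Mg < P < K.

K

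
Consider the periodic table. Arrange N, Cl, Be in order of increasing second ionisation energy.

IE_2 is the cost of taking one more electron from the +1 cation: N⁺ still has 4 valence electrons; Cl⁺ still has 6 valence electrons; Be⁺ still has 1 valence electron.
All are still removing valence electrons, so compare the +1 ions as you would atoms: IE_2 generally rises across a period (higher Z_eff) and falls down a group (larger shell), subject to the usual subshell exceptions.
Valence configurations: N⁺ [He]2s²2p², Cl⁺ [Ne]3s²3p⁴, Be⁺ [He]2s¹.
Tabulated IE_2 (kJ/mol): N 2856, Cl 2298, Be 1757.
So the second ionization energies run Be < Cl < N.

Be, Cl, N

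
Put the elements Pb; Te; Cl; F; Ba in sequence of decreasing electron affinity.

F is in period 2, group 17; Cl is in period 3, group 17; Te is in period 5, group 16; Ba is in period 6, group 2; Pb is in period 6, group 14.
Atoms with high Z_eff and room in the valence shell (especially the halogens) have the most exothermic electron affinities.
Here both period and group differ, so the two effects have to be weighed against each other.
Pb > Ba: Pb lies to the right of Ba in period 6, so the across-period effect alone puts Pb higher.
Te > Pb: relative to Pb, both the across-period and down-group shifts push Te's electron affinity up.
F > Te: both effects reinforce here, so F is clearly the higher of the two.
Cl > F: this pair runs against the simple trend — see the exception note.
Note the exception: Cl has a higher electron affinity than F, contrary to the simple trend — F's small 2p subshell makes the incoming electron feel strong e⁻–e⁻ repulsion, so Cl actually releases more energy on gaining an electron.
Tabulated electron affinity (kJ/mol): F 328, Cl 349, Te 190, Ba 14, Pb 35.
So from highest to lowest: Cl > F > Te > Pb > Ba.

Cl > F > Te > Pb > Ba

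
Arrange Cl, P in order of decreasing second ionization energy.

Cl > P

IE_2 is the cost of taking one more electron from the +1 cation: Cl⁺ still has 6 valence electrons; P⁺ still has 4 valence electrons.
All are still removing valence electrons, so compare the +1 ions as you would atoms: IE_2 generally rises across a period (higher Z_eff) and falls down a group (larger shell), subject to the usual subshell exceptions.
Valence configurations: Cl⁺ [Ne]3s²3p⁴, P⁺ [Ne]3s²3p².
Tabulated IE_2 (kJ/mol): Cl 2298, P 1907.
So the second ionization energies run P < Cl.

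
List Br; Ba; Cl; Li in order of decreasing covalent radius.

Li is in period 2, group 1; Cl is in period 3, group 17; Br is in period 4, group 17; Ba is in period 6, group 2.
Atomic radius shrinks across a period as nuclear charge pulls the same shell inward, and grows down a group as new shells are added.
Neither a single period nor a single group — weigh both effects.
Br > Cl: Br sits below Cl in group 17, so the down-group effect alone puts Br larger.
Li > Br: period and group pull opposite ways; the across-period shift dominates (133 vs 114 pm).
Ba > Li: the two effects oppose for this pair; the down-group effect wins (196 vs 133 pm).
Tabulated atomic radius (pm): Li 133, Cl 99, Br 114, Ba 196.
So from largest to smallest: Ba > Li > Br > Cl.

Ba > Li > Br > Cl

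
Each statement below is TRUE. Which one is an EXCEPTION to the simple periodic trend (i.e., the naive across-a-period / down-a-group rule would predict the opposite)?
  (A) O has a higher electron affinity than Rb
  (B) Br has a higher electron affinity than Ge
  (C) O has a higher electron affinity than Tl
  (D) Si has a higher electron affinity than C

The general trend: electron affinity increases across a period and decreases down a group.
(A) O (period 2, group 16) vs Rb (period 5, group 1): the stated order agrees with the simple trend.
(B) Br (period 4, group 17) vs Ge (period 4, group 14): the stated order agrees with the simple trend.
(C) O (period 2, group 16) vs Tl (period 6, group 13): the stated order agrees with the simple trend.
(D) Si (period 3, group 14) vs C (period 2, group 14): the stated order contradicts the simple trend.
The exception is (D): Si's larger, more diffuse 3p orbitals accept an added electron slightly more readily than C's compact 2p.

(D)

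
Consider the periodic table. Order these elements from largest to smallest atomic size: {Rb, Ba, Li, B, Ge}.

Rb > Ba > Li > Ge > B

Radius decreases left→right (rising Z_eff, same n) and increases top→bottom (higher n).
Neither a single period nor a single group — weigh both effects.
Ge > B: the two effects oppose for this pair; the down-group effect wins (121 vs 85 pm).
Li > Ge: period and group pull opposite ways; the across-period shift dominates (133 vs 121 pm).
Ba > Li: period and group pull opposite ways; the down-group shift dominates (196 vs 133 pm).
Rb > Ba: the two effects oppose for this pair; the across-period effect wins (210 vs 196 pm).
Tabulated atomic radius (pm): Li 133, B 85, Ge 121, Rb 210, Ba 196.
So from largest to smallest: Rb > Ba > Li > Ge > B.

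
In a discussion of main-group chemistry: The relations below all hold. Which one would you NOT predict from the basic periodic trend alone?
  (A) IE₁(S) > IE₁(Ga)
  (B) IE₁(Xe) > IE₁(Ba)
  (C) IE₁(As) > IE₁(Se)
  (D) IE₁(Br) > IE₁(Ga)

(C)

The general trend: first ionisation energy increases across a period and decreases down a group.
(A) S (period 3, group 16) vs Ga (period 4, group 13): the stated order agrees with the simple trend.
(B) Xe (period 5, group 18) vs Ba (period 6, group 2): the stated order agrees with the simple trend.
(C) As (period 4, group 15) vs Se (period 4, group 16): the stated order contradicts the simple trend.
(D) Br (period 4, group 17) vs Ga (period 4, group 13): the stated order agrees with the simple trend.
The exception is (C): Se (4p⁴) ionizes more easily than half-filled As (4p³).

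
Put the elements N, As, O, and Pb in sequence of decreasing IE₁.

N > O > As > Pb

N is in period 2, group 15; O is in period 2, group 16; As is in period 4, group 15; Pb is in period 6, group 14.
Removing the outermost electron gets harder across a period and easier down a group.
Here both period and group differ, so the two effects have to be weighed against each other.
As > Pb: relative to Pb, both the across-period and down-group shifts push As's first ionization energy up.
O > As: relative to As, both the across-period and down-group shifts push O's first ionization energy up.
N > O: this pair runs against the simple trend — see the exception note.
Note the exception: N has a higher first ionization energy than O, contrary to the simple trend — pairing an electron in O's 2p⁴ costs repulsion energy, so O ionizes more easily than half-filled N (2p³).
Tabulated first ionization energy (kJ/mol): N 1402, O 1314, As 947, Pb 716.
So from highest to lowest: N > O > As > Pb.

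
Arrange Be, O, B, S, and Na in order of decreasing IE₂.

Na, O, B, S, Be

After 1 electron has been removed, what remains? Be⁺ still has 1 valence electron; O⁺ still has 5 valence electrons; B⁺ still has 2 valence electrons; S⁺ still has 5 valence electrons; Na⁺ is the bare [Ne] core.
Pulling an electron out of a noble-gas core costs far more than removing a remaining valence electron, so Na sits at the high end of IE_2.
Valence configurations: Be⁺ [He]2s¹, O⁺ [He]2s²2p³, B⁺ [He]2s², S⁺ [Ne]3s²3p³.
The numbers (kJ/mol): Be 1757, O 3388, B 2427, S 2252, Na 4562.
So the second ionization energies run Be < S < B < O < Na.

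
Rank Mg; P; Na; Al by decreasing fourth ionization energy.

The fourth ionization energy removes an electron from the +3 ion. For each element: Mg³⁺ is already 1 electron into the core; P³⁺ still has 2 valence electrons; Na³⁺ is already 2 electrons into the core; Al³⁺ is the bare [Ne] core.
Core electrons are held far more tightly than valence electrons, so Na, Mg and Al top the IE_4 order.
Approximate IE_4 values (kJ/mol): Mg 10543, P 4964, Na 9543, Al 11577.
Overall IE_4 order: P < Na < Mg < Al.

Al > Mg > Na > P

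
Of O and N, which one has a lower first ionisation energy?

First ionization energy rises across a period (greater Z_eff holds electrons more tightly) and falls down a group (valence electrons are farther from the nucleus).
All lie in period 2; the across-period trend (first ionization energy increases left to right) applies, with the exception below.
Note the exception: N has a higher first ionization energy than O, contrary to the simple trend — pairing an electron in O's 2p⁴ costs repulsion energy, so O ionizes more easily than half-filled N (2p³).
For reference (kJ/mol): N 1402, O 1314.
So O has the lower first ionisation energy (O < N).

O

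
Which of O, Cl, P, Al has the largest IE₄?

Al

After 3 electrons have been removed, what remains? O³⁺ still has 3 valence electrons; Cl³⁺ still has 4 valence electrons; P³⁺ still has 2 valence electrons; Al³⁺ is the bare [Ne] core.
Core electrons are held far more tightly than valence electrons, so Al tops the IE_4 order.
Valence configurations: O³⁺ [He]2s²2p¹, Cl³⁺ [Ne]3s²3p², P³⁺ [Ne]3s².
Approximate IE_4 values (kJ/mol): O 7469, Cl 5159, P 4964, Al 11577.
Hence IE_4: P < Cl < O < Al.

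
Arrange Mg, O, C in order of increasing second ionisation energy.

Mg < C < O

IE_2 is the cost of taking one more electron from the +1 cation: Mg⁺ still has 1 valence electron; O⁺ still has 5 valence electrons; C⁺ still has 3 valence electrons.
All are still removing valence electrons, so compare the +1 ions as you would atoms: IE_2 generally rises across a period (higher Z_eff) and falls down a group (larger shell), subject to the usual subshell exceptions.
Valence configurations: Mg⁺ [Ne]3s¹, O⁺ [He]2s²2p³, C⁺ [He]2s²2p¹.
Approximate IE_2 values (kJ/mol): Mg 1451, O 3388, C 2353.
Putting it together, IE_2: Mg < C < O.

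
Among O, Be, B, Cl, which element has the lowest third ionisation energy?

B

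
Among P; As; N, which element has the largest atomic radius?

As

N is in period 2, group 15; P is in period 3, group 15; As is in period 4, group 15.
Atomic radius shrinks across a period as nuclear charge pulls the same shell inward, and grows down a group as new shells are added.
All are in group 15, so atomic radius increases down the group.
The largest atomic radius among these belongs to As.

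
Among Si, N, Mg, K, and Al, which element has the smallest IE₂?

Consider each +1 ion: Si⁺ still has 3 valence electrons; N⁺ still has 4 valence electrons; Mg⁺ still has 1 valence electron; K⁺ is the bare [Ar] core; Al⁺ still has 2 valence electrons.
Breaking into a closed-shell core is much more expensive than removing a leftover valence electron — K has the largest IE_2 here.
Valence configurations: Si⁺ [Ne]3s²3p¹, N⁺ [He]2s²2p², Mg⁺ [Ne]3s¹, Al⁺ [Ne]3s².
Si⁺ loses a lone 3p electron whereas Al⁺ must break into a filled 3s² pair, so IE_2(Al) > IE_2(Si) even though Si has the higher nuclear charge.
Approximate IE_2 values (kJ/mol): Si 1577, N 2856, Mg 1451, K 3052, Al 1817.
Hence IE_2: Mg < Si < Al < N < K.

Mg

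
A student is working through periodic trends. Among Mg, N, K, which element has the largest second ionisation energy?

Consider each +1 ion: Mg⁺ still has 1 valence electron; N⁺ still has 4 valence electrons; K⁺ is the bare [Ar] core.
Breaking into a closed-shell core is much more expensive than removing a leftover valence electron — K has the largest IE_2 here.
Valence configurations: Mg⁺ [Ne]3s¹, N⁺ [He]2s²2p².
Approximate IE_2 values (kJ/mol): Mg 1451, N 2856, K 3052.
Hence IE_2: Mg < N < K.

K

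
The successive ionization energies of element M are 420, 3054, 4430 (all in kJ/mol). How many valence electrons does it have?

Look for the largest jump between consecutive ionization energies: IE2/IE1 ≈ 7.3, far larger than any earlier ratio.
That jump marks the point where a core electron is being removed. So the atom has 1 valence electron.

1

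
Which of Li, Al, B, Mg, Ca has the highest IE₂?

IE_2 is the cost of taking one more electron from the +1 cation: Li⁺ is the bare [He] core; Al⁺ still has 2 valence electrons; B⁺ still has 2 valence electrons; Mg⁺ still has 1 valence electron; Ca⁺ still has 1 valence electron.
Core electrons are held far more tightly than valence electrons, so Li tops the IE_2 order.
Valence configurations: Al⁺ [Ne]3s², B⁺ [He]2s², Mg⁺ [Ne]3s¹, Ca⁺ [Ar]4s¹.
Tabulated IE_2 (kJ/mol): Li 7298, Al 1817, B 2427, Mg 1451, Ca 1145.
Putting it together, IE_2: Ca < Mg < Al < B < Li.

Li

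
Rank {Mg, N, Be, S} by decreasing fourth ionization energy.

Be > Mg > N > S

IE_4 is the cost of taking one more electron from the +3 cation: Mg³⁺ is already 1 electron into the core; N³⁺ still has 2 valence electrons; Be³⁺ is already 1 electron into the core; S³⁺ still has 3 valence electrons.
Pulling an electron out of a noble-gas core costs far more than removing a remaining valence electron, so Mg and Be sit at the high end of IE_4.
Valence configurations: N³⁺ [He]2s², S³⁺ [Ne]3s²3p¹.
The numbers (kJ/mol): Mg 10543, N 7475, Be 21007, S 4556.
Hence IE_4: S < N < Mg < Be.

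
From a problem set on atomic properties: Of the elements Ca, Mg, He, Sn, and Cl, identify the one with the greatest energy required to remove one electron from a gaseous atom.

He is in period 1, group 18; Mg is in period 3, group 2; Cl is in period 3, group 17; Ca is in period 4, group 2; Sn is in period 5, group 14.
Across a period the outer electron is held more tightly (higher IE₁); down a group it sits in a higher shell, more shielded, and comes off more easily.
These span different periods and groups, so the two trends combine.
Sn > Ca: period and group pull opposite ways; the across-period shift dominates (709 vs 590 kJ/mol).
Mg > Sn: the two effects oppose for this pair; the down-group effect wins (738 vs 709 kJ/mol).
Cl > Mg: both are in period 3; the period trend gives Cl the larger value.
He > Cl: relative to Cl, both the across-period and down-group shifts push He's first ionization energy up.
For reference (kJ/mol): He 2372, Mg 738, Cl 1251, Ca 590, Sn 709.
The greatest energy required to remove one electron from a gaseous atom among these belongs to He.

He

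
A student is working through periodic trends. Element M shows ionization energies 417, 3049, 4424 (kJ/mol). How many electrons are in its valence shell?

1

Look for the largest jump between consecutive ionization energies: IE2/IE1 ≈ 7.3, far larger than any earlier ratio.
That jump marks the point where a core electron is being removed. So the atom has 1 valence electron.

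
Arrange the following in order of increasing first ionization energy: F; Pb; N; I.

N is in period 2, group 15; F is in period 2, group 17; I is in period 5, group 17; Pb is in period 6, group 14.
Across a period the outer electron is held more tightly (higher IE₁); down a group it sits in a higher shell, more shielded, and comes off more easily.
These span different periods and groups, so the two trends combine.
I > Pb: both effects reinforce here, so I is clearly the higher of the two.
N > I: the two effects oppose for this pair; the down-group effect wins (1402 vs 1008 kJ/mol).
F > N: F lies to the right of N in period 2, so the across-period effect alone puts F higher.
For reference (kJ/mol): N 1402, F 1681, I 1008, Pb 716.
So from lowest to highest: Pb < I < N < F.

Pb < I < N < F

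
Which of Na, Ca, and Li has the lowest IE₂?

Ca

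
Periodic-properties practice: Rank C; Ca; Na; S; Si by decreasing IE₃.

Na, Ca, C, S, Si

The third ionization energy removes an electron from the +2 ion. For each element: C²⁺ still has 2 valence electrons; Ca²⁺ is the bare [Ar] core; Na²⁺ is already 1 electron into the core; S²⁺ still has 4 valence electrons; Si²⁺ still has 2 valence electrons.
Core electrons are held far more tightly than valence electrons, so Ca and Na top the IE_3 order.
Valence configurations: C²⁺ [He]2s², S²⁺ [Ne]3s²3p², Si²⁺ [Ne]3s².
The numbers (kJ/mol): C 4620, Ca 4912, Na 6910, S 3357, Si 3232.
Hence IE_3: Si < S < C < Ca < Na.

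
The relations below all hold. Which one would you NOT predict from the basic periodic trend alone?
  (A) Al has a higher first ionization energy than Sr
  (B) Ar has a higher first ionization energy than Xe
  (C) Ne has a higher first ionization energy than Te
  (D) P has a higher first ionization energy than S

The general trend: first ionization energy increases across a period and decreases down a group.
(A) Al (period 3, group 13) vs Sr (period 5, group 2): the stated order agrees with the simple trend.
(B) Ar (period 3, group 18) vs Xe (period 5, group 18): the stated order agrees with the simple trend.
(C) Ne (period 2, group 18) vs Te (period 5, group 16): the stated order agrees with the simple trend.
(D) P (period 3, group 15) vs S (period 3, group 16): the stated order contradicts the simple trend.
The exception is (D): S (3p⁴) ionizes more easily than half-filled P (3p³) because the paired 3p electron in S is pushed out by e⁻–e⁻ repulsion.

(D)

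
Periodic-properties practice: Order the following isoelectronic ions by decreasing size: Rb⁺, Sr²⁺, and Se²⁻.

Se²⁻ > Rb⁺ > Sr²⁺

All of these have 36 electrons, so size is governed by nuclear charge alone: the more protons, the stronger the pull on the same electron cloud, and the smaller the ion.
Nuclear charges: Sr²⁺ (Z=38), Rb⁺ (Z=37), Se²⁻ (Z=34).
Largest to smallest: Se²⁻ > Rb⁺ > Sr²⁺.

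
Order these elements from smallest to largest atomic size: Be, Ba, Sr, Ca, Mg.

Be is in period 2, group 2; Mg is in period 3, group 2; Ca is in period 4, group 2; Sr is in period 5, group 2; Ba is in period 6, group 2.
Across a period the added protons contract the valence shell; down a group each new principal shell makes the atom larger.
All are in group 2, so atomic radius increases down the group.
So from smallest to largest: Be < Mg < Ca < Sr < Ba.

Be, Mg, Ca, Sr, Ba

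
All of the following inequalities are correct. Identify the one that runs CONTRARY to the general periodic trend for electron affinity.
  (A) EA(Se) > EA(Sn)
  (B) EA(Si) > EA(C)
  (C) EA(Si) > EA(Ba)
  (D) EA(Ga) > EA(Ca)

(B)

The general trend: electron affinity increases across a period and decreases down a group.
(A) Se (period 4, group 16) vs Sn (period 5, group 14): the stated order agrees with the simple trend.
(B) Si (period 3, group 14) vs C (period 2, group 14): the stated order contradicts the simple trend.
(C) Si (period 3, group 14) vs Ba (period 6, group 2): the stated order agrees with the simple trend.
(D) Ga (period 4, group 13) vs Ca (period 4, group 2): the stated order agrees with the simple trend.
The exception is (B): Si's larger, more diffuse 3p orbitals accept an added electron slightly more readily than C's compact 2p.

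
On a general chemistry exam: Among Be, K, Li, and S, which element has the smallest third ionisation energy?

Consider each +2 ion: Be²⁺ is the bare [He] core; K²⁺ is already 1 electron into the core; Li²⁺ is already 1 electron into the core; S²⁺ still has 4 valence electrons.
Pulling an electron out of a noble-gas core costs far more than removing a remaining valence electron, so K, Li and Be sit at the high end of IE_3.
Tabulated IE_3 (kJ/mol): Be 14849, K 4420, Li 11815, S 3357.
Hence IE_3: S < K < Li < Be.

S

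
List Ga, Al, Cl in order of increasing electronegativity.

Al < Ga < Cl

EN rises left→right (higher Z_eff, smaller atoms) and falls top→bottom (larger, more shielded atoms).
Here both period and group differ, so the two effects have to be weighed against each other.
Ga > Al: this pair runs against the simple trend — see the exception note.
Cl > Ga: relative to Ga, both the across-period and down-group shifts push Cl's electronegativity up.
Note the exception: Ga has a higher electronegativity than Al, contrary to the simple trend — poor shielding by filled d (and f) subshells raises the heavier element's effective nuclear charge more than the simple down-group trend predicts.
Tabulated electronegativity (Pauling): Al 1.61, Cl 3.16, Ga 1.81.
So from lowest to highest: Al < Ga < Cl.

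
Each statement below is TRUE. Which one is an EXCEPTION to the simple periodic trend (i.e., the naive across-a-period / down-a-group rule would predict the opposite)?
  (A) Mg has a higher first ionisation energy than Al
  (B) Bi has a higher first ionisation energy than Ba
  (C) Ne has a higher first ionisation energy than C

(A)

The general trend: first ionisation energy increases across a period and decreases down a group.
(A) Mg (period 3, group 2) vs Al (period 3, group 13): the stated order contradicts the simple trend.
(B) Bi (period 6, group 15) vs Ba (period 6, group 2): the stated order agrees with the simple trend.
(C) Ne (period 2, group 18) vs C (period 2, group 14): the stated order agrees with the simple trend.
The exception is (A): Al's single 3p electron is easier to remove than one from Mg's filled 3s².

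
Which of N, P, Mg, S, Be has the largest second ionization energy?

The second ionization energy removes an electron from the +1 ion. For each element: N⁺ still has 4 valence electrons; P⁺ still has 4 valence electrons; Mg⁺ still has 1 valence electron; S⁺ still has 5 valence electrons; Be⁺ still has 1 valence electron.
All are still removing valence electrons, so compare the +1 ions as you would atoms: IE_2 generally rises across a period (higher Z_eff) and falls down a group (larger shell), subject to the usual subshell exceptions.
Valence configurations: N⁺ [He]2s²2p², P⁺ [Ne]3s²3p², Mg⁺ [Ne]3s¹, S⁺ [Ne]3s²3p³, Be⁺ [He]2s¹.
The numbers (kJ/mol): N 2856, P 1907, Mg 1451, S 2252, Be 1757.
Putting it together, IE_2: Mg < Be < P < S < N.

N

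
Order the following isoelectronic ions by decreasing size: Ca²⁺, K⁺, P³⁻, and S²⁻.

All of these have 18 electrons, so size is governed by nuclear charge alone: the more protons, the stronger the pull on the same electron cloud, and the smaller the ion.
Nuclear charges: Ca²⁺ (Z=20), K⁺ (Z=19), S²⁻ (Z=16), P³⁻ (Z=15).
Largest to smallest: P³⁻ > S²⁻ > K⁺ > Ca²⁺.

P³⁻ > S²⁻ > K⁺ > Ca²⁺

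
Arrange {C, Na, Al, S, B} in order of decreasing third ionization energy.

Na, C, B, S, Al

Consider each +2 ion: C²⁺ still has 2 valence electrons; Na²⁺ is already 1 electron into the core; Al²⁺ still has 1 valence electron; S²⁺ still has 4 valence electrons; B²⁺ still has 1 valence electron.
Breaking into a closed-shell core is much more expensive than removing a leftover valence electron — Na has the largest IE_3 here.
Valence configurations: C²⁺ [He]2s², Al²⁺ [Ne]3s¹, S²⁺ [Ne]3s²3p², B²⁺ [He]2s¹.
Approximate IE_3 values (kJ/mol): C 4620, Na 6910, Al 2745, S 3357, B 3660.
Hence IE_3: Al < S < B < C < Na.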